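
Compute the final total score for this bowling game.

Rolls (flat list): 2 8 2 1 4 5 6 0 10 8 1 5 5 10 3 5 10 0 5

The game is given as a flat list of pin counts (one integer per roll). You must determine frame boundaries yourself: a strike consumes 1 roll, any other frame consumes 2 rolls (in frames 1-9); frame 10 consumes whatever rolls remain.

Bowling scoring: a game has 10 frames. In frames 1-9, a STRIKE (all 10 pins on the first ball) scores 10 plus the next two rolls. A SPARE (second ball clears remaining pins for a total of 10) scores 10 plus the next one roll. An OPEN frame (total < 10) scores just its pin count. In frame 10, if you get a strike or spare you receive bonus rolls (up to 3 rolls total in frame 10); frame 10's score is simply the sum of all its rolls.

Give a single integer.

Frame 1: SPARE (2+8=10). 10 + next roll (2) = 12. Cumulative: 12
Frame 2: OPEN (2+1=3). Cumulative: 15
Frame 3: OPEN (4+5=9). Cumulative: 24
Frame 4: OPEN (6+0=6). Cumulative: 30
Frame 5: STRIKE. 10 + next two rolls (8+1) = 19. Cumulative: 49
Frame 6: OPEN (8+1=9). Cumulative: 58
Frame 7: SPARE (5+5=10). 10 + next roll (10) = 20. Cumulative: 78
Frame 8: STRIKE. 10 + next two rolls (3+5) = 18. Cumulative: 96
Frame 9: OPEN (3+5=8). Cumulative: 104
Frame 10: STRIKE. Sum of all frame-10 rolls (10+0+5) = 15. Cumulative: 119

Answer: 119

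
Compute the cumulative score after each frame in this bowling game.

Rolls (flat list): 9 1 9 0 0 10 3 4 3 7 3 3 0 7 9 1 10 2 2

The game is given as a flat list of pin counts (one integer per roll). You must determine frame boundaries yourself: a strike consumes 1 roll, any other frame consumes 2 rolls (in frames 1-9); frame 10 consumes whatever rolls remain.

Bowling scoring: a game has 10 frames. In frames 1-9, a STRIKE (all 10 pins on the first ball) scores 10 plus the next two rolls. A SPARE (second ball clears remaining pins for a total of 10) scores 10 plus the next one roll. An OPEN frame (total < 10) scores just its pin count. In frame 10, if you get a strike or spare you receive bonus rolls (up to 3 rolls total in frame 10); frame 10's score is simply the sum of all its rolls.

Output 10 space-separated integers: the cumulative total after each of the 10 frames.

Answer: 19 28 41 48 61 67 74 94 108 112

Derivation:
Frame 1: SPARE (9+1=10). 10 + next roll (9) = 19. Cumulative: 19
Frame 2: OPEN (9+0=9). Cumulative: 28
Frame 3: SPARE (0+10=10). 10 + next roll (3) = 13. Cumulative: 41
Frame 4: OPEN (3+4=7). Cumulative: 48
Frame 5: SPARE (3+7=10). 10 + next roll (3) = 13. Cumulative: 61
Frame 6: OPEN (3+3=6). Cumulative: 67
Frame 7: OPEN (0+7=7). Cumulative: 74
Frame 8: SPARE (9+1=10). 10 + next roll (10) = 20. Cumulative: 94
Frame 9: STRIKE. 10 + next two rolls (2+2) = 14. Cumulative: 108
Frame 10: OPEN. Sum of all frame-10 rolls (2+2) = 4. Cumulative: 112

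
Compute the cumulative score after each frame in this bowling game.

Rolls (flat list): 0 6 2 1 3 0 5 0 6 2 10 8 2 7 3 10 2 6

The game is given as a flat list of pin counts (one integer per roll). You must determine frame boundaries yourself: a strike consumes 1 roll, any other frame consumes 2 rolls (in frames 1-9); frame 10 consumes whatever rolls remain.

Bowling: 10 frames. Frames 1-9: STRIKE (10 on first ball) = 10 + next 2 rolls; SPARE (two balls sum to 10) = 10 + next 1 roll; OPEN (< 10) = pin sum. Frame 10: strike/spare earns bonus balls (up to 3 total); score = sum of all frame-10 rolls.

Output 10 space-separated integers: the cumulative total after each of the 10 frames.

Answer: 6 9 12 17 25 45 62 82 100 108

Derivation:
Frame 1: OPEN (0+6=6). Cumulative: 6
Frame 2: OPEN (2+1=3). Cumulative: 9
Frame 3: OPEN (3+0=3). Cumulative: 12
Frame 4: OPEN (5+0=5). Cumulative: 17
Frame 5: OPEN (6+2=8). Cumulative: 25
Frame 6: STRIKE. 10 + next two rolls (8+2) = 20. Cumulative: 45
Frame 7: SPARE (8+2=10). 10 + next roll (7) = 17. Cumulative: 62
Frame 8: SPARE (7+3=10). 10 + next roll (10) = 20. Cumulative: 82
Frame 9: STRIKE. 10 + next two rolls (2+6) = 18. Cumulative: 100
Frame 10: OPEN. Sum of all frame-10 rolls (2+6) = 8. Cumulative: 108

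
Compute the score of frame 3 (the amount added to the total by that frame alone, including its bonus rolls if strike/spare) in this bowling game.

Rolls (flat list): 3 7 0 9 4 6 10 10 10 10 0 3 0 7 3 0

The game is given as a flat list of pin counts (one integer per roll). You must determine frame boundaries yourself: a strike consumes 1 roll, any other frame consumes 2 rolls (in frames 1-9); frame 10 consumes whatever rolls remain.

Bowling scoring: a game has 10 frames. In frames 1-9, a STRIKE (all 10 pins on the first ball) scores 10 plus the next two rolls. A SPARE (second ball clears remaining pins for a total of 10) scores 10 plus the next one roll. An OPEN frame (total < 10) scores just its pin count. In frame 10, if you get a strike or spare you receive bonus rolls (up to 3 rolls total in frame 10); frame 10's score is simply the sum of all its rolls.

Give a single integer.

Frame 1: SPARE (3+7=10). 10 + next roll (0) = 10. Cumulative: 10
Frame 2: OPEN (0+9=9). Cumulative: 19
Frame 3: SPARE (4+6=10). 10 + next roll (10) = 20. Cumulative: 39
Frame 4: STRIKE. 10 + next two rolls (10+10) = 30. Cumulative: 69
Frame 5: STRIKE. 10 + next two rolls (10+10) = 30. Cumulative: 99

Answer: 20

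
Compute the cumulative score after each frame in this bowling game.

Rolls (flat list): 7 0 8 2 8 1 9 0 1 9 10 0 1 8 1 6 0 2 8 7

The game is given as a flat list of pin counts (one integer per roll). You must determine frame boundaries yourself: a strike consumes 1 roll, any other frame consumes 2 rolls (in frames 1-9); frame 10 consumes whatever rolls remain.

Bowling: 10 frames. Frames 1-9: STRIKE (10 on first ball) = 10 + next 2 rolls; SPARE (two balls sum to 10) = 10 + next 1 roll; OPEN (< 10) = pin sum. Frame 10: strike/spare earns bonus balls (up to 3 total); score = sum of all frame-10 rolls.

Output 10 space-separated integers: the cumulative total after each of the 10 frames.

Answer: 7 25 34 43 63 74 75 84 90 107

Derivation:
Frame 1: OPEN (7+0=7). Cumulative: 7
Frame 2: SPARE (8+2=10). 10 + next roll (8) = 18. Cumulative: 25
Frame 3: OPEN (8+1=9). Cumulative: 34
Frame 4: OPEN (9+0=9). Cumulative: 43
Frame 5: SPARE (1+9=10). 10 + next roll (10) = 20. Cumulative: 63
Frame 6: STRIKE. 10 + next two rolls (0+1) = 11. Cumulative: 74
Frame 7: OPEN (0+1=1). Cumulative: 75
Frame 8: OPEN (8+1=9). Cumulative: 84
Frame 9: OPEN (6+0=6). Cumulative: 90
Frame 10: SPARE. Sum of all frame-10 rolls (2+8+7) = 17. Cumulative: 107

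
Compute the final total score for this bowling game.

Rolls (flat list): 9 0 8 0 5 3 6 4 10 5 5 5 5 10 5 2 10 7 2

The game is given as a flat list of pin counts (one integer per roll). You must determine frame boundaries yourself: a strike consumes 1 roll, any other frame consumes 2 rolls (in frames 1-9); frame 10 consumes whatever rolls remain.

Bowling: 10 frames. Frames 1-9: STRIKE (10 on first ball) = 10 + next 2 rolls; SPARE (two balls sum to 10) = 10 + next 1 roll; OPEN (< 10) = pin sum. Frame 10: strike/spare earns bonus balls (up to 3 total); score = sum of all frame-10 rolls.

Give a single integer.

Answer: 143

Derivation:
Frame 1: OPEN (9+0=9). Cumulative: 9
Frame 2: OPEN (8+0=8). Cumulative: 17
Frame 3: OPEN (5+3=8). Cumulative: 25
Frame 4: SPARE (6+4=10). 10 + next roll (10) = 20. Cumulative: 45
Frame 5: STRIKE. 10 + next two rolls (5+5) = 20. Cumulative: 65
Frame 6: SPARE (5+5=10). 10 + next roll (5) = 15. Cumulative: 80
Frame 7: SPARE (5+5=10). 10 + next roll (10) = 20. Cumulative: 100
Frame 8: STRIKE. 10 + next two rolls (5+2) = 17. Cumulative: 117
Frame 9: OPEN (5+2=7). Cumulative: 124
Frame 10: STRIKE. Sum of all frame-10 rolls (10+7+2) = 19. Cumulative: 143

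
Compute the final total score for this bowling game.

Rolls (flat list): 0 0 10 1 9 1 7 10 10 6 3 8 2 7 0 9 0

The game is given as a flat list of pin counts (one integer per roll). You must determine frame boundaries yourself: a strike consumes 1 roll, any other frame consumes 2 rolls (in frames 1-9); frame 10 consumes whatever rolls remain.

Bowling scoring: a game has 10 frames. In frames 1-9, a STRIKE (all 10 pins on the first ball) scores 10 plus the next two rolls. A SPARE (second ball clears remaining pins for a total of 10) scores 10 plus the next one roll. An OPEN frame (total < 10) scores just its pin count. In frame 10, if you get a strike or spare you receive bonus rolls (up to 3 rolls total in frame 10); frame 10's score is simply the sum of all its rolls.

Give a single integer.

Answer: 126

Derivation:
Frame 1: OPEN (0+0=0). Cumulative: 0
Frame 2: STRIKE. 10 + next two rolls (1+9) = 20. Cumulative: 20
Frame 3: SPARE (1+9=10). 10 + next roll (1) = 11. Cumulative: 31
Frame 4: OPEN (1+7=8). Cumulative: 39
Frame 5: STRIKE. 10 + next two rolls (10+6) = 26. Cumulative: 65
Frame 6: STRIKE. 10 + next two rolls (6+3) = 19. Cumulative: 84
Frame 7: OPEN (6+3=9). Cumulative: 93
Frame 8: SPARE (8+2=10). 10 + next roll (7) = 17. Cumulative: 110
Frame 9: OPEN (7+0=7). Cumulative: 117
Frame 10: OPEN. Sum of all frame-10 rolls (9+0) = 9. Cumulative: 126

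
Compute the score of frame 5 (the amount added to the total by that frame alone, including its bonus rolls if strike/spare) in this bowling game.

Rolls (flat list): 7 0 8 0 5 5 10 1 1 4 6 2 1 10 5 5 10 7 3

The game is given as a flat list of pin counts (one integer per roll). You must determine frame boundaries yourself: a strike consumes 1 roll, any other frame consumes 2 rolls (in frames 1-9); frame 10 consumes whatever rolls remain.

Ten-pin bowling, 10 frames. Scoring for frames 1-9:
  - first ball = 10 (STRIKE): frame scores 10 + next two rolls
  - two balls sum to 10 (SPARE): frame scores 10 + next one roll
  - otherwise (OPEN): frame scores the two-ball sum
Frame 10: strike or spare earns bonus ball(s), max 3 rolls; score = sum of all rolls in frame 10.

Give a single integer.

Answer: 2

Derivation:
Frame 1: OPEN (7+0=7). Cumulative: 7
Frame 2: OPEN (8+0=8). Cumulative: 15
Frame 3: SPARE (5+5=10). 10 + next roll (10) = 20. Cumulative: 35
Frame 4: STRIKE. 10 + next two rolls (1+1) = 12. Cumulative: 47
Frame 5: OPEN (1+1=2). Cumulative: 49
Frame 6: SPARE (4+6=10). 10 + next roll (2) = 12. Cumulative: 61
Frame 7: OPEN (2+1=3). Cumulative: 64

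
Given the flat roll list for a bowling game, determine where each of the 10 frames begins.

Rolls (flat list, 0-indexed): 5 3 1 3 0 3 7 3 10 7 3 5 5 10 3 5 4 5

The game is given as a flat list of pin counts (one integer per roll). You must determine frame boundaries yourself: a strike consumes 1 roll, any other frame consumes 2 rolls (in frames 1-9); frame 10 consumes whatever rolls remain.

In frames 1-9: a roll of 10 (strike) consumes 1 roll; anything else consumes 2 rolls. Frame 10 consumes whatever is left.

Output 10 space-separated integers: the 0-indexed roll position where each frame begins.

Frame 1 starts at roll index 0: rolls=5,3 (sum=8), consumes 2 rolls
Frame 2 starts at roll index 2: rolls=1,3 (sum=4), consumes 2 rolls
Frame 3 starts at roll index 4: rolls=0,3 (sum=3), consumes 2 rolls
Frame 4 starts at roll index 6: rolls=7,3 (sum=10), consumes 2 rolls
Frame 5 starts at roll index 8: roll=10 (strike), consumes 1 roll
Frame 6 starts at roll index 9: rolls=7,3 (sum=10), consumes 2 rolls
Frame 7 starts at roll index 11: rolls=5,5 (sum=10), consumes 2 rolls
Frame 8 starts at roll index 13: roll=10 (strike), consumes 1 roll
Frame 9 starts at roll index 14: rolls=3,5 (sum=8), consumes 2 rolls
Frame 10 starts at roll index 16: 2 remaining rolls

Answer: 0 2 4 6 8 9 11 13 14 16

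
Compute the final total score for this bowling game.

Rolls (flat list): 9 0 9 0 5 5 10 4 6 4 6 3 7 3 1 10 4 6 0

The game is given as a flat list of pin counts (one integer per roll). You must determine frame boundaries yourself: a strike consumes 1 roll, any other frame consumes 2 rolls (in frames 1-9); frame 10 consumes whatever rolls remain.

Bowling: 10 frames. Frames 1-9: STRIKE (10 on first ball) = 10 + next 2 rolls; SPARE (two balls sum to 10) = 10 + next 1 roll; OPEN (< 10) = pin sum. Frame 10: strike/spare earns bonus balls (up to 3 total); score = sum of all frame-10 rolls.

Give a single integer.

Answer: 132

Derivation:
Frame 1: OPEN (9+0=9). Cumulative: 9
Frame 2: OPEN (9+0=9). Cumulative: 18
Frame 3: SPARE (5+5=10). 10 + next roll (10) = 20. Cumulative: 38
Frame 4: STRIKE. 10 + next two rolls (4+6) = 20. Cumulative: 58
Frame 5: SPARE (4+6=10). 10 + next roll (4) = 14. Cumulative: 72
Frame 6: SPARE (4+6=10). 10 + next roll (3) = 13. Cumulative: 85
Frame 7: SPARE (3+7=10). 10 + next roll (3) = 13. Cumulative: 98
Frame 8: OPEN (3+1=4). Cumulative: 102
Frame 9: STRIKE. 10 + next two rolls (4+6) = 20. Cumulative: 122
Frame 10: SPARE. Sum of all frame-10 rolls (4+6+0) = 10. Cumulative: 132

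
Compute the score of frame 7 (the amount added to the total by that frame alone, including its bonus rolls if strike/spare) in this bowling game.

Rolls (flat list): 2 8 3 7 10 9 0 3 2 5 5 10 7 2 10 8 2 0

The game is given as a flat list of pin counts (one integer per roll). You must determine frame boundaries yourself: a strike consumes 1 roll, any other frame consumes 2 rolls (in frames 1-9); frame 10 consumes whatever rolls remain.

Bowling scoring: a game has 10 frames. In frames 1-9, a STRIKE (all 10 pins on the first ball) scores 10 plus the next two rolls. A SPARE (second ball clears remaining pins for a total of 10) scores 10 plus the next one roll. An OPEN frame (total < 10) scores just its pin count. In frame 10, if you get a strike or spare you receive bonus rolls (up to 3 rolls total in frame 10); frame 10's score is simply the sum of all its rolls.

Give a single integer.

Frame 1: SPARE (2+8=10). 10 + next roll (3) = 13. Cumulative: 13
Frame 2: SPARE (3+7=10). 10 + next roll (10) = 20. Cumulative: 33
Frame 3: STRIKE. 10 + next two rolls (9+0) = 19. Cumulative: 52
Frame 4: OPEN (9+0=9). Cumulative: 61
Frame 5: OPEN (3+2=5). Cumulative: 66
Frame 6: SPARE (5+5=10). 10 + next roll (10) = 20. Cumulative: 86
Frame 7: STRIKE. 10 + next two rolls (7+2) = 19. Cumulative: 105
Frame 8: OPEN (7+2=9). Cumulative: 114
Frame 9: STRIKE. 10 + next two rolls (8+2) = 20. Cumulative: 134

Answer: 19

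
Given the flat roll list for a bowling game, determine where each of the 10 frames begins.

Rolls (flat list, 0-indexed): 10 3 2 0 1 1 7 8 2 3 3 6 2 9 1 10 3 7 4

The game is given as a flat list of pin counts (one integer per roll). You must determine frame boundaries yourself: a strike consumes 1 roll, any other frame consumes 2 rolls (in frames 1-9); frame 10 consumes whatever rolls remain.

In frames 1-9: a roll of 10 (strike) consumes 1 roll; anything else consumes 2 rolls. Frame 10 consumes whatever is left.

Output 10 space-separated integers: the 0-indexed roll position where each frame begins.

Frame 1 starts at roll index 0: roll=10 (strike), consumes 1 roll
Frame 2 starts at roll index 1: rolls=3,2 (sum=5), consumes 2 rolls
Frame 3 starts at roll index 3: rolls=0,1 (sum=1), consumes 2 rolls
Frame 4 starts at roll index 5: rolls=1,7 (sum=8), consumes 2 rolls
Frame 5 starts at roll index 7: rolls=8,2 (sum=10), consumes 2 rolls
Frame 6 starts at roll index 9: rolls=3,3 (sum=6), consumes 2 rolls
Frame 7 starts at roll index 11: rolls=6,2 (sum=8), consumes 2 rolls
Frame 8 starts at roll index 13: rolls=9,1 (sum=10), consumes 2 rolls
Frame 9 starts at roll index 15: roll=10 (strike), consumes 1 roll
Frame 10 starts at roll index 16: 3 remaining rolls

Answer: 0 1 3 5 7 9 11 13 15 16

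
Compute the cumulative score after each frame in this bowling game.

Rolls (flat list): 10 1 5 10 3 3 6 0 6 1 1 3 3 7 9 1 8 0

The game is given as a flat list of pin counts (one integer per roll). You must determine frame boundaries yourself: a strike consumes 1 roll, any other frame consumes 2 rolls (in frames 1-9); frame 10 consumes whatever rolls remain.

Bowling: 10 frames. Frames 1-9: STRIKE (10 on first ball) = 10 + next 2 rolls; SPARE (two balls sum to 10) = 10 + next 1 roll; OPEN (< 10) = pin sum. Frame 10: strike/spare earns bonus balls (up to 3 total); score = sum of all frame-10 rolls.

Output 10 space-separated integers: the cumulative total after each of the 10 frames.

Answer: 16 22 38 44 50 57 61 80 98 106

Derivation:
Frame 1: STRIKE. 10 + next two rolls (1+5) = 16. Cumulative: 16
Frame 2: OPEN (1+5=6). Cumulative: 22
Frame 3: STRIKE. 10 + next two rolls (3+3) = 16. Cumulative: 38
Frame 4: OPEN (3+3=6). Cumulative: 44
Frame 5: OPEN (6+0=6). Cumulative: 50
Frame 6: OPEN (6+1=7). Cumulative: 57
Frame 7: OPEN (1+3=4). Cumulative: 61
Frame 8: SPARE (3+7=10). 10 + next roll (9) = 19. Cumulative: 80
Frame 9: SPARE (9+1=10). 10 + next roll (8) = 18. Cumulative: 98
Frame 10: OPEN. Sum of all frame-10 rolls (8+0) = 8. Cumulative: 106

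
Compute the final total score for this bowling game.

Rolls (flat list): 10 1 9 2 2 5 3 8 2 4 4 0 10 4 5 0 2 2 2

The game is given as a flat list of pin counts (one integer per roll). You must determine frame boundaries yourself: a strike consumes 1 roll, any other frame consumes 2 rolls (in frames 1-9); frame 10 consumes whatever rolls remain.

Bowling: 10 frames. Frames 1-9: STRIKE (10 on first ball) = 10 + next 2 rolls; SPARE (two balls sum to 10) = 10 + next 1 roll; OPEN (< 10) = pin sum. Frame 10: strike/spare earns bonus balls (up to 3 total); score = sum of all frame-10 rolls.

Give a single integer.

Frame 1: STRIKE. 10 + next two rolls (1+9) = 20. Cumulative: 20
Frame 2: SPARE (1+9=10). 10 + next roll (2) = 12. Cumulative: 32
Frame 3: OPEN (2+2=4). Cumulative: 36
Frame 4: OPEN (5+3=8). Cumulative: 44
Frame 5: SPARE (8+2=10). 10 + next roll (4) = 14. Cumulative: 58
Frame 6: OPEN (4+4=8). Cumulative: 66
Frame 7: SPARE (0+10=10). 10 + next roll (4) = 14. Cumulative: 80
Frame 8: OPEN (4+5=9). Cumulative: 89
Frame 9: OPEN (0+2=2). Cumulative: 91
Frame 10: OPEN. Sum of all frame-10 rolls (2+2) = 4. Cumulative: 95

Answer: 95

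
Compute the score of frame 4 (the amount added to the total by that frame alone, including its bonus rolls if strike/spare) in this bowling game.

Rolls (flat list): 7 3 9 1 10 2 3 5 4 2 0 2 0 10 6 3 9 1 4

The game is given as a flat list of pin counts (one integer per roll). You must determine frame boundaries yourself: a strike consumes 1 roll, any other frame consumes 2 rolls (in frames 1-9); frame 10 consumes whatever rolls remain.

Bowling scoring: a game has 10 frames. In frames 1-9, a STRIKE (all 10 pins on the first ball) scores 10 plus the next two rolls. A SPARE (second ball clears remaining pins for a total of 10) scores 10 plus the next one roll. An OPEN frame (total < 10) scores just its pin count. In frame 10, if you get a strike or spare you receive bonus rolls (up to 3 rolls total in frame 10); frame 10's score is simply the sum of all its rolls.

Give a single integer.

Frame 1: SPARE (7+3=10). 10 + next roll (9) = 19. Cumulative: 19
Frame 2: SPARE (9+1=10). 10 + next roll (10) = 20. Cumulative: 39
Frame 3: STRIKE. 10 + next two rolls (2+3) = 15. Cumulative: 54
Frame 4: OPEN (2+3=5). Cumulative: 59
Frame 5: OPEN (5+4=9). Cumulative: 68
Frame 6: OPEN (2+0=2). Cumulative: 70

Answer: 5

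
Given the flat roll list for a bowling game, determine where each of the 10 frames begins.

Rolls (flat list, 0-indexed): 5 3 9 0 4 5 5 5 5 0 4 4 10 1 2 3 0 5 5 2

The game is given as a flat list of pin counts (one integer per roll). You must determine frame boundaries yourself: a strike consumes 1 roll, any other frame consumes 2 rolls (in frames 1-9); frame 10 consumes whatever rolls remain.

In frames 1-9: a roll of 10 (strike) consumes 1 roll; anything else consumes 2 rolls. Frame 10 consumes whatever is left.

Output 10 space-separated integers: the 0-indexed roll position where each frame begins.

Frame 1 starts at roll index 0: rolls=5,3 (sum=8), consumes 2 rolls
Frame 2 starts at roll index 2: rolls=9,0 (sum=9), consumes 2 rolls
Frame 3 starts at roll index 4: rolls=4,5 (sum=9), consumes 2 rolls
Frame 4 starts at roll index 6: rolls=5,5 (sum=10), consumes 2 rolls
Frame 5 starts at roll index 8: rolls=5,0 (sum=5), consumes 2 rolls
Frame 6 starts at roll index 10: rolls=4,4 (sum=8), consumes 2 rolls
Frame 7 starts at roll index 12: roll=10 (strike), consumes 1 roll
Frame 8 starts at roll index 13: rolls=1,2 (sum=3), consumes 2 rolls
Frame 9 starts at roll index 15: rolls=3,0 (sum=3), consumes 2 rolls
Frame 10 starts at roll index 17: 3 remaining rolls

Answer: 0 2 4 6 8 10 12 13 15 17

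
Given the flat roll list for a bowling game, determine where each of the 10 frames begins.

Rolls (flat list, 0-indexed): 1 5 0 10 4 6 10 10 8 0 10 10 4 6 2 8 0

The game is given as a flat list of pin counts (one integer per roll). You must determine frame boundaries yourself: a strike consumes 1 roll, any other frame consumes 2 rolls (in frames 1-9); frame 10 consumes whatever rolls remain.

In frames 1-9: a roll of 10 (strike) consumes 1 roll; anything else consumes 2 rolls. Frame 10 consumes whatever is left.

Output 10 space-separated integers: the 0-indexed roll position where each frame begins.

Answer: 0 2 4 6 7 8 10 11 12 14

Derivation:
Frame 1 starts at roll index 0: rolls=1,5 (sum=6), consumes 2 rolls
Frame 2 starts at roll index 2: rolls=0,10 (sum=10), consumes 2 rolls
Frame 3 starts at roll index 4: rolls=4,6 (sum=10), consumes 2 rolls
Frame 4 starts at roll index 6: roll=10 (strike), consumes 1 roll
Frame 5 starts at roll index 7: roll=10 (strike), consumes 1 roll
Frame 6 starts at roll index 8: rolls=8,0 (sum=8), consumes 2 rolls
Frame 7 starts at roll index 10: roll=10 (strike), consumes 1 roll
Frame 8 starts at roll index 11: roll=10 (strike), consumes 1 roll
Frame 9 starts at roll index 12: rolls=4,6 (sum=10), consumes 2 rolls
Frame 10 starts at roll index 14: 3 remaining rolls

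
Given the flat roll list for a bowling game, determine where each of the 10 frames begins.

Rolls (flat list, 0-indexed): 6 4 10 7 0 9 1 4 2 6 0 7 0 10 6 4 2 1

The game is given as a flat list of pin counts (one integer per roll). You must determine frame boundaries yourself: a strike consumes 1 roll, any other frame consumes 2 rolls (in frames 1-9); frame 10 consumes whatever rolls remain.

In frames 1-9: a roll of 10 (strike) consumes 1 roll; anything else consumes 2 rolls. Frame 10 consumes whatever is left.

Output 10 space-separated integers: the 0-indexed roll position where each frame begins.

Frame 1 starts at roll index 0: rolls=6,4 (sum=10), consumes 2 rolls
Frame 2 starts at roll index 2: roll=10 (strike), consumes 1 roll
Frame 3 starts at roll index 3: rolls=7,0 (sum=7), consumes 2 rolls
Frame 4 starts at roll index 5: rolls=9,1 (sum=10), consumes 2 rolls
Frame 5 starts at roll index 7: rolls=4,2 (sum=6), consumes 2 rolls
Frame 6 starts at roll index 9: rolls=6,0 (sum=6), consumes 2 rolls
Frame 7 starts at roll index 11: rolls=7,0 (sum=7), consumes 2 rolls
Frame 8 starts at roll index 13: roll=10 (strike), consumes 1 roll
Frame 9 starts at roll index 14: rolls=6,4 (sum=10), consumes 2 rolls
Frame 10 starts at roll index 16: 2 remaining rolls

Answer: 0 2 3 5 7 9 11 13 14 16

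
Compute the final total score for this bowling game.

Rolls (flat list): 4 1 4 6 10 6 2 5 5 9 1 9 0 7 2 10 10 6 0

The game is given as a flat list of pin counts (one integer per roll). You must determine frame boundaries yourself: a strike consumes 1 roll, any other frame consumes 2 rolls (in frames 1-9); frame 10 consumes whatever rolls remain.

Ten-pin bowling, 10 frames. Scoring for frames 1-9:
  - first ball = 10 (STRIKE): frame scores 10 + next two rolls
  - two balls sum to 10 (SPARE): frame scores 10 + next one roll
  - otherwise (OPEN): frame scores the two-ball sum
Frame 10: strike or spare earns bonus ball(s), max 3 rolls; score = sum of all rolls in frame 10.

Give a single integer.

Frame 1: OPEN (4+1=5). Cumulative: 5
Frame 2: SPARE (4+6=10). 10 + next roll (10) = 20. Cumulative: 25
Frame 3: STRIKE. 10 + next two rolls (6+2) = 18. Cumulative: 43
Frame 4: OPEN (6+2=8). Cumulative: 51
Frame 5: SPARE (5+5=10). 10 + next roll (9) = 19. Cumulative: 70
Frame 6: SPARE (9+1=10). 10 + next roll (9) = 19. Cumulative: 89
Frame 7: OPEN (9+0=9). Cumulative: 98
Frame 8: OPEN (7+2=9). Cumulative: 107
Frame 9: STRIKE. 10 + next two rolls (10+6) = 26. Cumulative: 133
Frame 10: STRIKE. Sum of all frame-10 rolls (10+6+0) = 16. Cumulative: 149

Answer: 149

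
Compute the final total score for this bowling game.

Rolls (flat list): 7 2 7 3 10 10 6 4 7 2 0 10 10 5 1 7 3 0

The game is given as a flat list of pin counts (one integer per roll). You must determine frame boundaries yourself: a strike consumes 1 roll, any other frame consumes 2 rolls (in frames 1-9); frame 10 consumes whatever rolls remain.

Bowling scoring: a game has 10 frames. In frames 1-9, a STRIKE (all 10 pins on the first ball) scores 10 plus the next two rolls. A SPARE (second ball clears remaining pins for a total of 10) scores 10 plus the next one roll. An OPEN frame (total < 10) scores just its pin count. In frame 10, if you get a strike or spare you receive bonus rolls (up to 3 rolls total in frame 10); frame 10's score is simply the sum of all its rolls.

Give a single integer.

Frame 1: OPEN (7+2=9). Cumulative: 9
Frame 2: SPARE (7+3=10). 10 + next roll (10) = 20. Cumulative: 29
Frame 3: STRIKE. 10 + next two rolls (10+6) = 26. Cumulative: 55
Frame 4: STRIKE. 10 + next two rolls (6+4) = 20. Cumulative: 75
Frame 5: SPARE (6+4=10). 10 + next roll (7) = 17. Cumulative: 92
Frame 6: OPEN (7+2=9). Cumulative: 101
Frame 7: SPARE (0+10=10). 10 + next roll (10) = 20. Cumulative: 121
Frame 8: STRIKE. 10 + next two rolls (5+1) = 16. Cumulative: 137
Frame 9: OPEN (5+1=6). Cumulative: 143
Frame 10: SPARE. Sum of all frame-10 rolls (7+3+0) = 10. Cumulative: 153

Answer: 153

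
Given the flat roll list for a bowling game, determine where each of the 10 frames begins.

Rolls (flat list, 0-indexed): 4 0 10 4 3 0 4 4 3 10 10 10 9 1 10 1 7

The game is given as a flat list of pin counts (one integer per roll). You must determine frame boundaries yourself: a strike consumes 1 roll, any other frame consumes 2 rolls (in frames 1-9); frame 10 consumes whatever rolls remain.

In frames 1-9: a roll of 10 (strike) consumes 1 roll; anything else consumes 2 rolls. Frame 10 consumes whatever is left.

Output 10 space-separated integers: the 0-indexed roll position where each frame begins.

Frame 1 starts at roll index 0: rolls=4,0 (sum=4), consumes 2 rolls
Frame 2 starts at roll index 2: roll=10 (strike), consumes 1 roll
Frame 3 starts at roll index 3: rolls=4,3 (sum=7), consumes 2 rolls
Frame 4 starts at roll index 5: rolls=0,4 (sum=4), consumes 2 rolls
Frame 5 starts at roll index 7: rolls=4,3 (sum=7), consumes 2 rolls
Frame 6 starts at roll index 9: roll=10 (strike), consumes 1 roll
Frame 7 starts at roll index 10: roll=10 (strike), consumes 1 roll
Frame 8 starts at roll index 11: roll=10 (strike), consumes 1 roll
Frame 9 starts at roll index 12: rolls=9,1 (sum=10), consumes 2 rolls
Frame 10 starts at roll index 14: 3 remaining rolls

Answer: 0 2 3 5 7 9 10 11 12 14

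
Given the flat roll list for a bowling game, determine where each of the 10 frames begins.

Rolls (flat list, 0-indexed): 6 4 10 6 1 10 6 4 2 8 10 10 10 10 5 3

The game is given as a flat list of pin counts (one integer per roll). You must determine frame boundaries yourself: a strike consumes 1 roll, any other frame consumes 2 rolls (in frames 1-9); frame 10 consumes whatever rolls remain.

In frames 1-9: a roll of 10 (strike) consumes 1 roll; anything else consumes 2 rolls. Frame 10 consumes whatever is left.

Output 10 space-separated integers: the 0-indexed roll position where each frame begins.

Answer: 0 2 3 5 6 8 10 11 12 13

Derivation:
Frame 1 starts at roll index 0: rolls=6,4 (sum=10), consumes 2 rolls
Frame 2 starts at roll index 2: roll=10 (strike), consumes 1 roll
Frame 3 starts at roll index 3: rolls=6,1 (sum=7), consumes 2 rolls
Frame 4 starts at roll index 5: roll=10 (strike), consumes 1 roll
Frame 5 starts at roll index 6: rolls=6,4 (sum=10), consumes 2 rolls
Frame 6 starts at roll index 8: rolls=2,8 (sum=10), consumes 2 rolls
Frame 7 starts at roll index 10: roll=10 (strike), consumes 1 roll
Frame 8 starts at roll index 11: roll=10 (strike), consumes 1 roll
Frame 9 starts at roll index 12: roll=10 (strike), consumes 1 roll
Frame 10 starts at roll index 13: 3 remaining rolls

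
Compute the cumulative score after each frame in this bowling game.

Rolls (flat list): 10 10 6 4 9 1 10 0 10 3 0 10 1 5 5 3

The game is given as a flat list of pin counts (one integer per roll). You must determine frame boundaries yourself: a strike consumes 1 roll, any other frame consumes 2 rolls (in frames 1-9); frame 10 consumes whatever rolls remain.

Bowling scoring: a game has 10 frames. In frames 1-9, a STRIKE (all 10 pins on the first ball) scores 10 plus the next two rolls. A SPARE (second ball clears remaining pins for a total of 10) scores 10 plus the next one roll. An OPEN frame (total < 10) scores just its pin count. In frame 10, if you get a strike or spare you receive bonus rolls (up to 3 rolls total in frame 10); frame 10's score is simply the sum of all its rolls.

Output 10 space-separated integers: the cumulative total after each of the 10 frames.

Frame 1: STRIKE. 10 + next two rolls (10+6) = 26. Cumulative: 26
Frame 2: STRIKE. 10 + next two rolls (6+4) = 20. Cumulative: 46
Frame 3: SPARE (6+4=10). 10 + next roll (9) = 19. Cumulative: 65
Frame 4: SPARE (9+1=10). 10 + next roll (10) = 20. Cumulative: 85
Frame 5: STRIKE. 10 + next two rolls (0+10) = 20. Cumulative: 105
Frame 6: SPARE (0+10=10). 10 + next roll (3) = 13. Cumulative: 118
Frame 7: OPEN (3+0=3). Cumulative: 121
Frame 8: STRIKE. 10 + next two rolls (1+5) = 16. Cumulative: 137
Frame 9: OPEN (1+5=6). Cumulative: 143
Frame 10: OPEN. Sum of all frame-10 rolls (5+3) = 8. Cumulative: 151

Answer: 26 46 65 85 105 118 121 137 143 151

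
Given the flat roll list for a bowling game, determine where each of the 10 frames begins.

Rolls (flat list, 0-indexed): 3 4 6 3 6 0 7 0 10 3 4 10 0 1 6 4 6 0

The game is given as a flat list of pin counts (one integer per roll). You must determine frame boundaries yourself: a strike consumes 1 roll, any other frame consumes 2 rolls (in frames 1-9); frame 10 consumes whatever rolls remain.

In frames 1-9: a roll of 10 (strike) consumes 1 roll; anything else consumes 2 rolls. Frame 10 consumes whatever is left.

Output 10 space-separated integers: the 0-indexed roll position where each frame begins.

Answer: 0 2 4 6 8 9 11 12 14 16

Derivation:
Frame 1 starts at roll index 0: rolls=3,4 (sum=7), consumes 2 rolls
Frame 2 starts at roll index 2: rolls=6,3 (sum=9), consumes 2 rolls
Frame 3 starts at roll index 4: rolls=6,0 (sum=6), consumes 2 rolls
Frame 4 starts at roll index 6: rolls=7,0 (sum=7), consumes 2 rolls
Frame 5 starts at roll index 8: roll=10 (strike), consumes 1 roll
Frame 6 starts at roll index 9: rolls=3,4 (sum=7), consumes 2 rolls
Frame 7 starts at roll index 11: roll=10 (strike), consumes 1 roll
Frame 8 starts at roll index 12: rolls=0,1 (sum=1), consumes 2 rolls
Frame 9 starts at roll index 14: rolls=6,4 (sum=10), consumes 2 rolls
Frame 10 starts at roll index 16: 2 remaining rolls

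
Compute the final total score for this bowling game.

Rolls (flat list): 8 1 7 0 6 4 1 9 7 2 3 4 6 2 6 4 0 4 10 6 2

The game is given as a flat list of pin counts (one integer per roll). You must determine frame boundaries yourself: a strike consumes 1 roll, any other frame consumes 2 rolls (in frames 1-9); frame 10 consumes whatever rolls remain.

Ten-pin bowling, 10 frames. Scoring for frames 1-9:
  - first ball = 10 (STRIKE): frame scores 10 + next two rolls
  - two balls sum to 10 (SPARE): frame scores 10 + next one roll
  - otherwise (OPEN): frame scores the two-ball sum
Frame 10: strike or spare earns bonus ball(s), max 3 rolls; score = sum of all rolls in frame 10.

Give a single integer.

Frame 1: OPEN (8+1=9). Cumulative: 9
Frame 2: OPEN (7+0=7). Cumulative: 16
Frame 3: SPARE (6+4=10). 10 + next roll (1) = 11. Cumulative: 27
Frame 4: SPARE (1+9=10). 10 + next roll (7) = 17. Cumulative: 44
Frame 5: OPEN (7+2=9). Cumulative: 53
Frame 6: OPEN (3+4=7). Cumulative: 60
Frame 7: OPEN (6+2=8). Cumulative: 68
Frame 8: SPARE (6+4=10). 10 + next roll (0) = 10. Cumulative: 78
Frame 9: OPEN (0+4=4). Cumulative: 82
Frame 10: STRIKE. Sum of all frame-10 rolls (10+6+2) = 18. Cumulative: 100

Answer: 100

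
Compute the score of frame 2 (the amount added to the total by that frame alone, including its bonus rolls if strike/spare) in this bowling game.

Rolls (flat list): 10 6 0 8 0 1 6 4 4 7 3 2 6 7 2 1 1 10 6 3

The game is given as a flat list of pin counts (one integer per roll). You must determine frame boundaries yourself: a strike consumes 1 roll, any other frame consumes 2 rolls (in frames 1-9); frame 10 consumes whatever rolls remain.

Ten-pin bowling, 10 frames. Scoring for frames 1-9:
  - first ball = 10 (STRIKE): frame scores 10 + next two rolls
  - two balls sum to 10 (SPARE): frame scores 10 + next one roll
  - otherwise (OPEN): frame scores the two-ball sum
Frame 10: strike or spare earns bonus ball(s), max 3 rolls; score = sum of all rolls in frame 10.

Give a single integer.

Frame 1: STRIKE. 10 + next two rolls (6+0) = 16. Cumulative: 16
Frame 2: OPEN (6+0=6). Cumulative: 22
Frame 3: OPEN (8+0=8). Cumulative: 30
Frame 4: OPEN (1+6=7). Cumulative: 37

Answer: 6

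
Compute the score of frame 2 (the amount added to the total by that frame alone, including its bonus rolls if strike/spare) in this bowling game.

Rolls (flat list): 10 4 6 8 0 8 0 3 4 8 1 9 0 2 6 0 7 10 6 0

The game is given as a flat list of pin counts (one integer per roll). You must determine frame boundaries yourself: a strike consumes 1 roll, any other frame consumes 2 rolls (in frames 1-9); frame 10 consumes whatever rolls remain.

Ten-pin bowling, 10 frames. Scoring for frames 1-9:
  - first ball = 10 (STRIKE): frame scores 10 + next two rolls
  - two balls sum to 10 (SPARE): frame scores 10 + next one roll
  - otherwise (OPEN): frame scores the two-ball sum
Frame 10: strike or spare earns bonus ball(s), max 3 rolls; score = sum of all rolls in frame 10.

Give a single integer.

Answer: 18

Derivation:
Frame 1: STRIKE. 10 + next two rolls (4+6) = 20. Cumulative: 20
Frame 2: SPARE (4+6=10). 10 + next roll (8) = 18. Cumulative: 38
Frame 3: OPEN (8+0=8). Cumulative: 46
Frame 4: OPEN (8+0=8). Cumulative: 54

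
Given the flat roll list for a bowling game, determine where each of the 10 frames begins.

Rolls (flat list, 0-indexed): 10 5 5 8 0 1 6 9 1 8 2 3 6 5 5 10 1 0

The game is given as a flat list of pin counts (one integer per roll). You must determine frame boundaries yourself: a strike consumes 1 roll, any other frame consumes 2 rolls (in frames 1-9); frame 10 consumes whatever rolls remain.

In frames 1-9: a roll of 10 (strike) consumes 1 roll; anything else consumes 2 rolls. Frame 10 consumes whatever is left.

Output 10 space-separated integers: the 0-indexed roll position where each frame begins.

Answer: 0 1 3 5 7 9 11 13 15 16

Derivation:
Frame 1 starts at roll index 0: roll=10 (strike), consumes 1 roll
Frame 2 starts at roll index 1: rolls=5,5 (sum=10), consumes 2 rolls
Frame 3 starts at roll index 3: rolls=8,0 (sum=8), consumes 2 rolls
Frame 4 starts at roll index 5: rolls=1,6 (sum=7), consumes 2 rolls
Frame 5 starts at roll index 7: rolls=9,1 (sum=10), consumes 2 rolls
Frame 6 starts at roll index 9: rolls=8,2 (sum=10), consumes 2 rolls
Frame 7 starts at roll index 11: rolls=3,6 (sum=9), consumes 2 rolls
Frame 8 starts at roll index 13: rolls=5,5 (sum=10), consumes 2 rolls
Frame 9 starts at roll index 15: roll=10 (strike), consumes 1 roll
Frame 10 starts at roll index 16: 2 remaining rolls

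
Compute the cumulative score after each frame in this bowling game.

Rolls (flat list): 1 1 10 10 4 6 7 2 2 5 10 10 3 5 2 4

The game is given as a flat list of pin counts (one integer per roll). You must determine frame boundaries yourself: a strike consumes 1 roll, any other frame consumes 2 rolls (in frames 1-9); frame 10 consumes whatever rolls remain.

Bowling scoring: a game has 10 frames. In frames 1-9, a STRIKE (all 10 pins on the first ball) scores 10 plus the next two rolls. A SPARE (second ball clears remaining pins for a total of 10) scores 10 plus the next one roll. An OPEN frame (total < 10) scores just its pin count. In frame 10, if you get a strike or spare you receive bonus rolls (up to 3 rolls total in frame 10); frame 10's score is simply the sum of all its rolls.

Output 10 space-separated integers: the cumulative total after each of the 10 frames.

Answer: 2 26 46 63 72 79 102 120 128 134

Derivation:
Frame 1: OPEN (1+1=2). Cumulative: 2
Frame 2: STRIKE. 10 + next two rolls (10+4) = 24. Cumulative: 26
Frame 3: STRIKE. 10 + next two rolls (4+6) = 20. Cumulative: 46
Frame 4: SPARE (4+6=10). 10 + next roll (7) = 17. Cumulative: 63
Frame 5: OPEN (7+2=9). Cumulative: 72
Frame 6: OPEN (2+5=7). Cumulative: 79
Frame 7: STRIKE. 10 + next two rolls (10+3) = 23. Cumulative: 102
Frame 8: STRIKE. 10 + next two rolls (3+5) = 18. Cumulative: 120
Frame 9: OPEN (3+5=8). Cumulative: 128
Frame 10: OPEN. Sum of all frame-10 rolls (2+4) = 6. Cumulative: 134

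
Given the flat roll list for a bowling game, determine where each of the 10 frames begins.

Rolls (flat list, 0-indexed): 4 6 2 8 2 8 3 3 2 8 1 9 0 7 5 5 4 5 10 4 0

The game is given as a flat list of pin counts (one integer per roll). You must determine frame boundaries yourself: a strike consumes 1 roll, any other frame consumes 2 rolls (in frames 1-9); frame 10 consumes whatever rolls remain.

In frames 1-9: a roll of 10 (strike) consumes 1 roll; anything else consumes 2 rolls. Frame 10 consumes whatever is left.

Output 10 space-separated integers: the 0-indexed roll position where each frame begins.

Answer: 0 2 4 6 8 10 12 14 16 18

Derivation:
Frame 1 starts at roll index 0: rolls=4,6 (sum=10), consumes 2 rolls
Frame 2 starts at roll index 2: rolls=2,8 (sum=10), consumes 2 rolls
Frame 3 starts at roll index 4: rolls=2,8 (sum=10), consumes 2 rolls
Frame 4 starts at roll index 6: rolls=3,3 (sum=6), consumes 2 rolls
Frame 5 starts at roll index 8: rolls=2,8 (sum=10), consumes 2 rolls
Frame 6 starts at roll index 10: rolls=1,9 (sum=10), consumes 2 rolls
Frame 7 starts at roll index 12: rolls=0,7 (sum=7), consumes 2 rolls
Frame 8 starts at roll index 14: rolls=5,5 (sum=10), consumes 2 rolls
Frame 9 starts at roll index 16: rolls=4,5 (sum=9), consumes 2 rolls
Frame 10 starts at roll index 18: 3 remaining rolls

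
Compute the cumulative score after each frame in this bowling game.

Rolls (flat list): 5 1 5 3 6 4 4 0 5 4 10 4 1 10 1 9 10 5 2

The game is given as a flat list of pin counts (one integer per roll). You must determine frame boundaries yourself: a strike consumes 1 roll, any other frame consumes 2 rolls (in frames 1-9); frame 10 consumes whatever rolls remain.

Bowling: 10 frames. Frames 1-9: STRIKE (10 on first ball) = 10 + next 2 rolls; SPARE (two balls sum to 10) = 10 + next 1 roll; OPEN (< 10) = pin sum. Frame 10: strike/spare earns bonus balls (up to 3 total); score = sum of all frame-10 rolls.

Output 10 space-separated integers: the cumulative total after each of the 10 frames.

Frame 1: OPEN (5+1=6). Cumulative: 6
Frame 2: OPEN (5+3=8). Cumulative: 14
Frame 3: SPARE (6+4=10). 10 + next roll (4) = 14. Cumulative: 28
Frame 4: OPEN (4+0=4). Cumulative: 32
Frame 5: OPEN (5+4=9). Cumulative: 41
Frame 6: STRIKE. 10 + next two rolls (4+1) = 15. Cumulative: 56
Frame 7: OPEN (4+1=5). Cumulative: 61
Frame 8: STRIKE. 10 + next two rolls (1+9) = 20. Cumulative: 81
Frame 9: SPARE (1+9=10). 10 + next roll (10) = 20. Cumulative: 101
Frame 10: STRIKE. Sum of all frame-10 rolls (10+5+2) = 17. Cumulative: 118

Answer: 6 14 28 32 41 56 61 81 101 118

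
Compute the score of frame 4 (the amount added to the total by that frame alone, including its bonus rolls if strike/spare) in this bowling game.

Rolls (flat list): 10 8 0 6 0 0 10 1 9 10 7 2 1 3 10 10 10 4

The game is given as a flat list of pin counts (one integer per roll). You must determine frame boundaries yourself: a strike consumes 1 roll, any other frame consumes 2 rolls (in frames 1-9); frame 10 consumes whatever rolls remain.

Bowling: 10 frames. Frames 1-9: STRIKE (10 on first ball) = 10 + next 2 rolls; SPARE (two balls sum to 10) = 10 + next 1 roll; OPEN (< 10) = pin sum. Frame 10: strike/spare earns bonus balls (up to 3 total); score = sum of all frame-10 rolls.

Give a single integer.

Frame 1: STRIKE. 10 + next two rolls (8+0) = 18. Cumulative: 18
Frame 2: OPEN (8+0=8). Cumulative: 26
Frame 3: OPEN (6+0=6). Cumulative: 32
Frame 4: SPARE (0+10=10). 10 + next roll (1) = 11. Cumulative: 43
Frame 5: SPARE (1+9=10). 10 + next roll (10) = 20. Cumulative: 63
Frame 6: STRIKE. 10 + next two rolls (7+2) = 19. Cumulative: 82

Answer: 11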